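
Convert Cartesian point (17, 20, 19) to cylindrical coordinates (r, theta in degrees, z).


r = sqrt(17^2 + 20^2) = 26.2488
theta = atan2(20, 17) = 49.6355 deg
z = 19

r = 26.2488, theta = 49.6355 deg, z = 19


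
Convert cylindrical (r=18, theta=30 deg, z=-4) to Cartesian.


x = 18 * cos(30) = 15.5885
y = 18 * sin(30) = 9
z = -4

(15.5885, 9, -4)


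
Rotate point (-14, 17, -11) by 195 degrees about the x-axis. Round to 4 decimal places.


x' = -14
y' = 17*cos(195) - -11*sin(195) = -19.2677
z' = 17*sin(195) + -11*cos(195) = 6.2253

(-14, -19.2677, 6.2253)


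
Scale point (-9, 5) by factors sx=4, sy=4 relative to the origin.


Scaling: (x*sx, y*sy) = (-9*4, 5*4) = (-36, 20)

(-36, 20)


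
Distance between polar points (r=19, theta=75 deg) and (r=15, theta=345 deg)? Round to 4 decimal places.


d = sqrt(r1^2 + r2^2 - 2*r1*r2*cos(t2-t1))
d = sqrt(19^2 + 15^2 - 2*19*15*cos(345-75)) = 24.2074

24.2074


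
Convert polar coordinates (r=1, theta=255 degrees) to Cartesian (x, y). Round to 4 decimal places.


x = 1 * cos(255) = -0.2588
y = 1 * sin(255) = -0.9659

(-0.2588, -0.9659)


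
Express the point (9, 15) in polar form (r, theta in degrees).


r = sqrt(9^2 + 15^2) = 17.4929
theta = atan2(15, 9) = 59.0362 degrees

r = 17.4929, theta = 59.0362 degrees


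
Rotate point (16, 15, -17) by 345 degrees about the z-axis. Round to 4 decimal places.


x' = 16*cos(345) - 15*sin(345) = 19.3371
y' = 16*sin(345) + 15*cos(345) = 10.3478
z' = -17

(19.3371, 10.3478, -17)


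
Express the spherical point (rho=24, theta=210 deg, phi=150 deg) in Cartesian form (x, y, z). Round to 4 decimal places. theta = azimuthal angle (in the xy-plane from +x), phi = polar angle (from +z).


x = 24 * sin(150) * cos(210) = -10.3923
y = 24 * sin(150) * sin(210) = -6
z = 24 * cos(150) = -20.7846

(-10.3923, -6, -20.7846)


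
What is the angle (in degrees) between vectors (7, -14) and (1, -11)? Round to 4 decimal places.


dot = 7*1 + -14*-11 = 161
|u| = 15.6525, |v| = 11.0454
cos(angle) = 0.9312
angle = 21.3706 degrees

21.3706 degrees


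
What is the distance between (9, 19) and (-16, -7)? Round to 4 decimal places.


d = sqrt((-16-9)^2 + (-7-19)^2) = 36.0694

36.0694


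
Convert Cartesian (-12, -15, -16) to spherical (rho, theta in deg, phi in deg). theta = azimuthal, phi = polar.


rho = sqrt((-12)^2 + (-15)^2 + (-16)^2) = 25
theta = atan2(-15, -12) = 231.3402 deg
phi = acos(-16/25) = 129.7918 deg

rho = 25, theta = 231.3402 deg, phi = 129.7918 deg


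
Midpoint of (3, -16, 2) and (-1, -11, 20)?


Midpoint = ((3+-1)/2, (-16+-11)/2, (2+20)/2) = (1, -13.5, 11)

(1, -13.5, 11)


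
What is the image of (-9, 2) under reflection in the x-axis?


Reflection across x-axis: (x, y) -> (x, -y)
(-9, 2) -> (-9, -2)

(-9, -2)


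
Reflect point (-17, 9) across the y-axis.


Reflection across y-axis: (x, y) -> (-x, y)
(-17, 9) -> (17, 9)

(17, 9)


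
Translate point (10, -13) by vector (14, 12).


Translation: (x+dx, y+dy) = (10+14, -13+12) = (24, -1)

(24, -1)


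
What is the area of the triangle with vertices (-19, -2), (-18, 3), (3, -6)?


Area = |x1(y2-y3) + x2(y3-y1) + x3(y1-y2)| / 2
= |-19*(3--6) + -18*(-6--2) + 3*(-2-3)| / 2
= 57

57


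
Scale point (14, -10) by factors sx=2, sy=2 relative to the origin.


Scaling: (x*sx, y*sy) = (14*2, -10*2) = (28, -20)

(28, -20)


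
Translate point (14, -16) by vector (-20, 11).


Translation: (x+dx, y+dy) = (14+-20, -16+11) = (-6, -5)

(-6, -5)


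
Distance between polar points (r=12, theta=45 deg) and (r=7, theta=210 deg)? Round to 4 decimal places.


d = sqrt(r1^2 + r2^2 - 2*r1*r2*cos(t2-t1))
d = sqrt(12^2 + 7^2 - 2*12*7*cos(210-45)) = 18.8488

18.8488


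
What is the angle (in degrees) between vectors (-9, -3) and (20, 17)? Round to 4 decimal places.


dot = -9*20 + -3*17 = -231
|u| = 9.4868, |v| = 26.2488
cos(angle) = -0.9276
angle = 158.0704 degrees

158.0704 degrees


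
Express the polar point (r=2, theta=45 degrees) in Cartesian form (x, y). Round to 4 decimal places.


x = 2 * cos(45) = 1.4142
y = 2 * sin(45) = 1.4142

(1.4142, 1.4142)


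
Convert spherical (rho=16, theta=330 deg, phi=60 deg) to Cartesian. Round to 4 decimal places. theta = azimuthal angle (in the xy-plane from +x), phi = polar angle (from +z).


x = 16 * sin(60) * cos(330) = 12
y = 16 * sin(60) * sin(330) = -6.9282
z = 16 * cos(60) = 8

(12, -6.9282, 8)


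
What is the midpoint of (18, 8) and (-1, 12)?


Midpoint = ((18+-1)/2, (8+12)/2) = (8.5, 10)

(8.5, 10)


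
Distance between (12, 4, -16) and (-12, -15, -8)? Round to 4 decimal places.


d = sqrt((-12-12)^2 + (-15-4)^2 + (-8--16)^2) = 31.6386

31.6386


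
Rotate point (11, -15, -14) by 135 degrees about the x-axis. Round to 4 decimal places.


x' = 11
y' = -15*cos(135) - -14*sin(135) = 20.5061
z' = -15*sin(135) + -14*cos(135) = -0.7071

(11, 20.5061, -0.7071)


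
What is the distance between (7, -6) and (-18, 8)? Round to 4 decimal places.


d = sqrt((-18-7)^2 + (8--6)^2) = 28.6531

28.6531


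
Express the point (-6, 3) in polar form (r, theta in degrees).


r = sqrt((-6)^2 + 3^2) = 6.7082
theta = atan2(3, -6) = 153.4349 degrees

r = 6.7082, theta = 153.4349 degrees


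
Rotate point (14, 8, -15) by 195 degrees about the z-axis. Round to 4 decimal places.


x' = 14*cos(195) - 8*sin(195) = -11.4524
y' = 14*sin(195) + 8*cos(195) = -11.3509
z' = -15

(-11.4524, -11.3509, -15)


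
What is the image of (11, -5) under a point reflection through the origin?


Reflection through origin: (x, y) -> (-x, -y)
(11, -5) -> (-11, 5)

(-11, 5)


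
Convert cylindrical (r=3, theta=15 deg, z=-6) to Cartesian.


x = 3 * cos(15) = 2.8978
y = 3 * sin(15) = 0.7765
z = -6

(2.8978, 0.7765, -6)


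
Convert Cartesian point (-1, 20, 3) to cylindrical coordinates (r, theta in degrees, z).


r = sqrt((-1)^2 + 20^2) = 20.025
theta = atan2(20, -1) = 92.8624 deg
z = 3

r = 20.025, theta = 92.8624 deg, z = 3


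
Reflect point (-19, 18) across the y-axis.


Reflection across y-axis: (x, y) -> (-x, y)
(-19, 18) -> (19, 18)

(19, 18)


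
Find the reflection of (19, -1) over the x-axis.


Reflection across x-axis: (x, y) -> (x, -y)
(19, -1) -> (19, 1)

(19, 1)


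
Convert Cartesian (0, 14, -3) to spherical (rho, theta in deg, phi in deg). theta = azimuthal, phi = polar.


rho = sqrt(0^2 + 14^2 + (-3)^2) = 14.3178
theta = atan2(14, 0) = 90 deg
phi = acos(-3/14.3178) = 102.0948 deg

rho = 14.3178, theta = 90 deg, phi = 102.0948 deg


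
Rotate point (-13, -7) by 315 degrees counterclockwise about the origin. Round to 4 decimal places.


x' = -13*cos(315) - -7*sin(315) = -14.1421
y' = -13*sin(315) + -7*cos(315) = 4.2426

(-14.1421, 4.2426)


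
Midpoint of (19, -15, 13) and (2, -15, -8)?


Midpoint = ((19+2)/2, (-15+-15)/2, (13+-8)/2) = (10.5, -15, 2.5)

(10.5, -15, 2.5)


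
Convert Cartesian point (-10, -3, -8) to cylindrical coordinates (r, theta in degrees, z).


r = sqrt((-10)^2 + (-3)^2) = 10.4403
theta = atan2(-3, -10) = 196.6992 deg
z = -8

r = 10.4403, theta = 196.6992 deg, z = -8


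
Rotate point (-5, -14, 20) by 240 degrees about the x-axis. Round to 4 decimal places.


x' = -5
y' = -14*cos(240) - 20*sin(240) = 24.3205
z' = -14*sin(240) + 20*cos(240) = 2.1244

(-5, 24.3205, 2.1244)


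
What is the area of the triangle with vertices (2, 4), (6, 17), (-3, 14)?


Area = |x1(y2-y3) + x2(y3-y1) + x3(y1-y2)| / 2
= |2*(17-14) + 6*(14-4) + -3*(4-17)| / 2
= 52.5

52.5


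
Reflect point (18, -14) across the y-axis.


Reflection across y-axis: (x, y) -> (-x, y)
(18, -14) -> (-18, -14)

(-18, -14)


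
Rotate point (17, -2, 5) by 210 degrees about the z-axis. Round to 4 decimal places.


x' = 17*cos(210) - -2*sin(210) = -15.7224
y' = 17*sin(210) + -2*cos(210) = -6.7679
z' = 5

(-15.7224, -6.7679, 5)


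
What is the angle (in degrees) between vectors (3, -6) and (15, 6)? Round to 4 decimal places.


dot = 3*15 + -6*6 = 9
|u| = 6.7082, |v| = 16.1555
cos(angle) = 0.083
angle = 85.2364 degrees

85.2364 degrees


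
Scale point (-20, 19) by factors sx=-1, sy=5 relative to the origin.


Scaling: (x*sx, y*sy) = (-20*-1, 19*5) = (20, 95)

(20, 95)


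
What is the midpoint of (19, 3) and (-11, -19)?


Midpoint = ((19+-11)/2, (3+-19)/2) = (4, -8)

(4, -8)


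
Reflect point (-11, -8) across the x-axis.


Reflection across x-axis: (x, y) -> (x, -y)
(-11, -8) -> (-11, 8)

(-11, 8)


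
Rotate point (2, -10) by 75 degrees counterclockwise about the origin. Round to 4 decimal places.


x' = 2*cos(75) - -10*sin(75) = 10.1769
y' = 2*sin(75) + -10*cos(75) = -0.6563

(10.1769, -0.6563)


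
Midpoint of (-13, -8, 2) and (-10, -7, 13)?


Midpoint = ((-13+-10)/2, (-8+-7)/2, (2+13)/2) = (-11.5, -7.5, 7.5)

(-11.5, -7.5, 7.5)


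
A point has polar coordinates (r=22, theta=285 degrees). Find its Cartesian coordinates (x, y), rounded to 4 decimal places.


x = 22 * cos(285) = 5.694
y = 22 * sin(285) = -21.2504

(5.694, -21.2504)


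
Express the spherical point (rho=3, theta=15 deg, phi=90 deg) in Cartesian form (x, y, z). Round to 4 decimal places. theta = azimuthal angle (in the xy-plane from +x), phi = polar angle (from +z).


x = 3 * sin(90) * cos(15) = 2.8978
y = 3 * sin(90) * sin(15) = 0.7765
z = 3 * cos(90) = 0

(2.8978, 0.7765, 0)


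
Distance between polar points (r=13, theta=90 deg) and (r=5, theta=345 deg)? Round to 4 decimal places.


d = sqrt(r1^2 + r2^2 - 2*r1*r2*cos(t2-t1))
d = sqrt(13^2 + 5^2 - 2*13*5*cos(345-90)) = 15.088

15.088


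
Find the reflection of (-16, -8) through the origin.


Reflection through origin: (x, y) -> (-x, -y)
(-16, -8) -> (16, 8)

(16, 8)


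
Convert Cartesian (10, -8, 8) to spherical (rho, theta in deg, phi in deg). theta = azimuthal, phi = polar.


rho = sqrt(10^2 + (-8)^2 + 8^2) = 15.0997
theta = atan2(-8, 10) = 321.3402 deg
phi = acos(8/15.0997) = 58.0072 deg

rho = 15.0997, theta = 321.3402 deg, phi = 58.0072 deg


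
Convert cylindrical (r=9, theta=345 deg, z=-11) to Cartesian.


x = 9 * cos(345) = 8.6933
y = 9 * sin(345) = -2.3294
z = -11

(8.6933, -2.3294, -11)


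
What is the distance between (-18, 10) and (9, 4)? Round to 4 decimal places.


d = sqrt((9--18)^2 + (4-10)^2) = 27.6586

27.6586


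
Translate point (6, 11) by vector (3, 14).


Translation: (x+dx, y+dy) = (6+3, 11+14) = (9, 25)

(9, 25)


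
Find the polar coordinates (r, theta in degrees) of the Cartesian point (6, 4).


r = sqrt(6^2 + 4^2) = 7.2111
theta = atan2(4, 6) = 33.6901 degrees

r = 7.2111, theta = 33.6901 degrees


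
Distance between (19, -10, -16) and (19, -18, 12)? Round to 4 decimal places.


d = sqrt((19-19)^2 + (-18--10)^2 + (12--16)^2) = 29.1204

29.1204


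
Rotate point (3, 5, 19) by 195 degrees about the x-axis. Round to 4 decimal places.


x' = 3
y' = 5*cos(195) - 19*sin(195) = 0.0879
z' = 5*sin(195) + 19*cos(195) = -19.6467

(3, 0.0879, -19.6467)


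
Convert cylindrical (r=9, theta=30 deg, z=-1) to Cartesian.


x = 9 * cos(30) = 7.7942
y = 9 * sin(30) = 4.5
z = -1

(7.7942, 4.5, -1)


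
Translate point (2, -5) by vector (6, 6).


Translation: (x+dx, y+dy) = (2+6, -5+6) = (8, 1)

(8, 1)


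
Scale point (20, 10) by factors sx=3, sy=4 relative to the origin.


Scaling: (x*sx, y*sy) = (20*3, 10*4) = (60, 40)

(60, 40)


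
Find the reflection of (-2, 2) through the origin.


Reflection through origin: (x, y) -> (-x, -y)
(-2, 2) -> (2, -2)

(2, -2)


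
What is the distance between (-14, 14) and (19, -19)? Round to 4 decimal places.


d = sqrt((19--14)^2 + (-19-14)^2) = 46.669

46.669


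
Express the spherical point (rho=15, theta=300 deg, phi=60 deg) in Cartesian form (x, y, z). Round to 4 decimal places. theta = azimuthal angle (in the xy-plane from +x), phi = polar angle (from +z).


x = 15 * sin(60) * cos(300) = 6.4952
y = 15 * sin(60) * sin(300) = -11.25
z = 15 * cos(60) = 7.5

(6.4952, -11.25, 7.5)


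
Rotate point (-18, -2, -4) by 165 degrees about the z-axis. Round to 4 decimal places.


x' = -18*cos(165) - -2*sin(165) = 17.9043
y' = -18*sin(165) + -2*cos(165) = -2.7269
z' = -4

(17.9043, -2.7269, -4)


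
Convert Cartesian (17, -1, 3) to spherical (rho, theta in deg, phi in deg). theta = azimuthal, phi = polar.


rho = sqrt(17^2 + (-1)^2 + 3^2) = 17.2916
theta = atan2(-1, 17) = 356.6335 deg
phi = acos(3/17.2916) = 80.0089 deg

rho = 17.2916, theta = 356.6335 deg, phi = 80.0089 deg


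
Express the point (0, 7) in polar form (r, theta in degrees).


r = sqrt(0^2 + 7^2) = 7
theta = atan2(7, 0) = 90 degrees

r = 7, theta = 90 degrees


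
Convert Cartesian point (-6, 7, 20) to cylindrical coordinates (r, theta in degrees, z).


r = sqrt((-6)^2 + 7^2) = 9.2195
theta = atan2(7, -6) = 130.6013 deg
z = 20

r = 9.2195, theta = 130.6013 deg, z = 20


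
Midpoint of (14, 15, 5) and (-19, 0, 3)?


Midpoint = ((14+-19)/2, (15+0)/2, (5+3)/2) = (-2.5, 7.5, 4)

(-2.5, 7.5, 4)


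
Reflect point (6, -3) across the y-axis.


Reflection across y-axis: (x, y) -> (-x, y)
(6, -3) -> (-6, -3)

(-6, -3)


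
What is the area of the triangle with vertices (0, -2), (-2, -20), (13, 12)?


Area = |x1(y2-y3) + x2(y3-y1) + x3(y1-y2)| / 2
= |0*(-20-12) + -2*(12--2) + 13*(-2--20)| / 2
= 103

103


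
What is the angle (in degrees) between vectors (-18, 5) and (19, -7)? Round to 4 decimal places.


dot = -18*19 + 5*-7 = -377
|u| = 18.6815, |v| = 20.2485
cos(angle) = -0.9966
angle = 175.2993 degrees

175.2993 degrees


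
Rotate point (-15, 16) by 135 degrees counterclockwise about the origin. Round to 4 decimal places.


x' = -15*cos(135) - 16*sin(135) = -0.7071
y' = -15*sin(135) + 16*cos(135) = -21.9203

(-0.7071, -21.9203)


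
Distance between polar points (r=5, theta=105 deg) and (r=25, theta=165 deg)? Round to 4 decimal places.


d = sqrt(r1^2 + r2^2 - 2*r1*r2*cos(t2-t1))
d = sqrt(5^2 + 25^2 - 2*5*25*cos(165-105)) = 22.9129

22.9129


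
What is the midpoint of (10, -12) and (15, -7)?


Midpoint = ((10+15)/2, (-12+-7)/2) = (12.5, -9.5)

(12.5, -9.5)


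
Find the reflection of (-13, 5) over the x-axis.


Reflection across x-axis: (x, y) -> (x, -y)
(-13, 5) -> (-13, -5)

(-13, -5)


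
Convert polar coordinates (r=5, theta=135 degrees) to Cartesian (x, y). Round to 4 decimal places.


x = 5 * cos(135) = -3.5355
y = 5 * sin(135) = 3.5355

(-3.5355, 3.5355)


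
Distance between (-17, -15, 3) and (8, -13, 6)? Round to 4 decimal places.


d = sqrt((8--17)^2 + (-13--15)^2 + (6-3)^2) = 25.2587

25.2587


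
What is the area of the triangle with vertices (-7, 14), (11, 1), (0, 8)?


Area = |x1(y2-y3) + x2(y3-y1) + x3(y1-y2)| / 2
= |-7*(1-8) + 11*(8-14) + 0*(14-1)| / 2
= 8.5

8.5


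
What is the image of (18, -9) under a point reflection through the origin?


Reflection through origin: (x, y) -> (-x, -y)
(18, -9) -> (-18, 9)

(-18, 9)


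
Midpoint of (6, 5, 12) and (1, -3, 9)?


Midpoint = ((6+1)/2, (5+-3)/2, (12+9)/2) = (3.5, 1, 10.5)

(3.5, 1, 10.5)


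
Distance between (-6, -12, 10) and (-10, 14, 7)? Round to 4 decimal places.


d = sqrt((-10--6)^2 + (14--12)^2 + (7-10)^2) = 26.4764

26.4764


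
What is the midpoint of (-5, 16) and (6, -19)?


Midpoint = ((-5+6)/2, (16+-19)/2) = (0.5, -1.5)

(0.5, -1.5)


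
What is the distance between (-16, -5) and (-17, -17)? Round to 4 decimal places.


d = sqrt((-17--16)^2 + (-17--5)^2) = 12.0416

12.0416


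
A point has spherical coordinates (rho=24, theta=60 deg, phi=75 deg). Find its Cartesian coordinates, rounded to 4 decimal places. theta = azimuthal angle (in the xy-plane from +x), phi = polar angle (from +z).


x = 24 * sin(75) * cos(60) = 11.5911
y = 24 * sin(75) * sin(60) = 20.0764
z = 24 * cos(75) = 6.2117

(11.5911, 20.0764, 6.2117)


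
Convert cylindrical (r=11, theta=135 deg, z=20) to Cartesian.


x = 11 * cos(135) = -7.7782
y = 11 * sin(135) = 7.7782
z = 20

(-7.7782, 7.7782, 20)


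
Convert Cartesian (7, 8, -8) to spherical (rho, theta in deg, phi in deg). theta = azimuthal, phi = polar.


rho = sqrt(7^2 + 8^2 + (-8)^2) = 13.3041
theta = atan2(8, 7) = 48.8141 deg
phi = acos(-8/13.3041) = 126.9643 deg

rho = 13.3041, theta = 48.8141 deg, phi = 126.9643 deg


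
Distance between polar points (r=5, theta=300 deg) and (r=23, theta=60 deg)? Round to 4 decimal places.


d = sqrt(r1^2 + r2^2 - 2*r1*r2*cos(t2-t1))
d = sqrt(5^2 + 23^2 - 2*5*23*cos(60-300)) = 25.865

25.865


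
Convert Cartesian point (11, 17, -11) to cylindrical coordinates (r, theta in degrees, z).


r = sqrt(11^2 + 17^2) = 20.2485
theta = atan2(17, 11) = 57.0948 deg
z = -11

r = 20.2485, theta = 57.0948 deg, z = -11


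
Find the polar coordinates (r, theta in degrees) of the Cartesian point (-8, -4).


r = sqrt((-8)^2 + (-4)^2) = 8.9443
theta = atan2(-4, -8) = 206.5651 degrees

r = 8.9443, theta = 206.5651 degrees


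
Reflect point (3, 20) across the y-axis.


Reflection across y-axis: (x, y) -> (-x, y)
(3, 20) -> (-3, 20)

(-3, 20)


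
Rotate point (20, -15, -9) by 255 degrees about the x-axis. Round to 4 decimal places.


x' = 20
y' = -15*cos(255) - -9*sin(255) = -4.811
z' = -15*sin(255) + -9*cos(255) = 16.8183

(20, -4.811, 16.8183)


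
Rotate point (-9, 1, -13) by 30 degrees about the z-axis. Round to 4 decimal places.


x' = -9*cos(30) - 1*sin(30) = -8.2942
y' = -9*sin(30) + 1*cos(30) = -3.634
z' = -13

(-8.2942, -3.634, -13)


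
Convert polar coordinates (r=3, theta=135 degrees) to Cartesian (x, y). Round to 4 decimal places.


x = 3 * cos(135) = -2.1213
y = 3 * sin(135) = 2.1213

(-2.1213, 2.1213)


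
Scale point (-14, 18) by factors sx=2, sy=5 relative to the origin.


Scaling: (x*sx, y*sy) = (-14*2, 18*5) = (-28, 90)

(-28, 90)


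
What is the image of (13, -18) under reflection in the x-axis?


Reflection across x-axis: (x, y) -> (x, -y)
(13, -18) -> (13, 18)

(13, 18)


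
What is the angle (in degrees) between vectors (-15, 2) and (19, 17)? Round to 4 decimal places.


dot = -15*19 + 2*17 = -251
|u| = 15.1327, |v| = 25.4951
cos(angle) = -0.6506
angle = 130.5852 degrees

130.5852 degrees


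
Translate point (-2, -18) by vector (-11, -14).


Translation: (x+dx, y+dy) = (-2+-11, -18+-14) = (-13, -32)

(-13, -32)


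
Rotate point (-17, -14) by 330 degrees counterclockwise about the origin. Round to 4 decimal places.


x' = -17*cos(330) - -14*sin(330) = -21.7224
y' = -17*sin(330) + -14*cos(330) = -3.6244

(-21.7224, -3.6244)


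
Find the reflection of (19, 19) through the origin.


Reflection through origin: (x, y) -> (-x, -y)
(19, 19) -> (-19, -19)

(-19, -19)


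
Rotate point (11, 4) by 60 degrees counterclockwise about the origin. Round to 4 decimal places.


x' = 11*cos(60) - 4*sin(60) = 2.0359
y' = 11*sin(60) + 4*cos(60) = 11.5263

(2.0359, 11.5263)


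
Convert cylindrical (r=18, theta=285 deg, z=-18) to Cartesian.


x = 18 * cos(285) = 4.6587
y = 18 * sin(285) = -17.3867
z = -18

(4.6587, -17.3867, -18)


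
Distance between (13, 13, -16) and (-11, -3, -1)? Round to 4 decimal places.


d = sqrt((-11-13)^2 + (-3-13)^2 + (-1--16)^2) = 32.5115

32.5115


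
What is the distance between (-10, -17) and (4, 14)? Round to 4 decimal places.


d = sqrt((4--10)^2 + (14--17)^2) = 34.0147

34.0147


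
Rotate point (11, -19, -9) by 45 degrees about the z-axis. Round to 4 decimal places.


x' = 11*cos(45) - -19*sin(45) = 21.2132
y' = 11*sin(45) + -19*cos(45) = -5.6569
z' = -9

(21.2132, -5.6569, -9)


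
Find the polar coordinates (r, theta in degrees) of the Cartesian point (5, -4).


r = sqrt(5^2 + (-4)^2) = 6.4031
theta = atan2(-4, 5) = 321.3402 degrees

r = 6.4031, theta = 321.3402 degrees


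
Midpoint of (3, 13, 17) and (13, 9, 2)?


Midpoint = ((3+13)/2, (13+9)/2, (17+2)/2) = (8, 11, 9.5)

(8, 11, 9.5)


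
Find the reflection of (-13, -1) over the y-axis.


Reflection across y-axis: (x, y) -> (-x, y)
(-13, -1) -> (13, -1)

(13, -1)


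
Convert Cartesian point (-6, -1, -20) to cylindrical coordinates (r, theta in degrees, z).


r = sqrt((-6)^2 + (-1)^2) = 6.0828
theta = atan2(-1, -6) = 189.4623 deg
z = -20

r = 6.0828, theta = 189.4623 deg, z = -20


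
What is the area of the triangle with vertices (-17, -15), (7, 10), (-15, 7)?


Area = |x1(y2-y3) + x2(y3-y1) + x3(y1-y2)| / 2
= |-17*(10-7) + 7*(7--15) + -15*(-15-10)| / 2
= 239

239


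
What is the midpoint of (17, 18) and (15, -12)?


Midpoint = ((17+15)/2, (18+-12)/2) = (16, 3)

(16, 3)


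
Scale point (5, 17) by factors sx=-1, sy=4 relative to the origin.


Scaling: (x*sx, y*sy) = (5*-1, 17*4) = (-5, 68)

(-5, 68)


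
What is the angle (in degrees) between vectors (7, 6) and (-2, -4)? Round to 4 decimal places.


dot = 7*-2 + 6*-4 = -38
|u| = 9.2195, |v| = 4.4721
cos(angle) = -0.9216
angle = 157.1663 degrees

157.1663 degrees


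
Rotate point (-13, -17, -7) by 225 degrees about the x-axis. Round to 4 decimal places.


x' = -13
y' = -17*cos(225) - -7*sin(225) = 7.0711
z' = -17*sin(225) + -7*cos(225) = 16.9706

(-13, 7.0711, 16.9706)


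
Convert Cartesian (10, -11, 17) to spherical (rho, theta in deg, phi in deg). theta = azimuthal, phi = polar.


rho = sqrt(10^2 + (-11)^2 + 17^2) = 22.5832
theta = atan2(-11, 10) = 312.2737 deg
phi = acos(17/22.5832) = 41.1689 deg

rho = 22.5832, theta = 312.2737 deg, phi = 41.1689 deg


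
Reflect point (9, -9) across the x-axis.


Reflection across x-axis: (x, y) -> (x, -y)
(9, -9) -> (9, 9)

(9, 9)


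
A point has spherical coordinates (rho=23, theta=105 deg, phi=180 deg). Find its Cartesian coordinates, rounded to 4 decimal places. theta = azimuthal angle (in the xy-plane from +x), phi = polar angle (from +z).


x = 23 * sin(180) * cos(105) = 0
y = 23 * sin(180) * sin(105) = 0
z = 23 * cos(180) = -23

(0, 0, -23)


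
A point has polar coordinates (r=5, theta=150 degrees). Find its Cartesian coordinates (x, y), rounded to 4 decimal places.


x = 5 * cos(150) = -4.3301
y = 5 * sin(150) = 2.5

(-4.3301, 2.5)


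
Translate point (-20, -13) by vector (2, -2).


Translation: (x+dx, y+dy) = (-20+2, -13+-2) = (-18, -15)

(-18, -15)


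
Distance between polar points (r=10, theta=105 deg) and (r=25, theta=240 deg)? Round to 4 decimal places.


d = sqrt(r1^2 + r2^2 - 2*r1*r2*cos(t2-t1))
d = sqrt(10^2 + 25^2 - 2*10*25*cos(240-105)) = 32.8413

32.8413


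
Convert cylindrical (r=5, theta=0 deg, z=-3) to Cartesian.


x = 5 * cos(0) = 5
y = 5 * sin(0) = 0
z = -3

(5, 0, -3)


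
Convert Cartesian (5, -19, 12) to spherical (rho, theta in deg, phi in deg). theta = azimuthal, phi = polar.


rho = sqrt(5^2 + (-19)^2 + 12^2) = 23.0217
theta = atan2(-19, 5) = 284.7436 deg
phi = acos(12/23.0217) = 58.5841 deg

rho = 23.0217, theta = 284.7436 deg, phi = 58.5841 deg


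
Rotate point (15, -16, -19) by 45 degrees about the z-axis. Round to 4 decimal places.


x' = 15*cos(45) - -16*sin(45) = 21.9203
y' = 15*sin(45) + -16*cos(45) = -0.7071
z' = -19

(21.9203, -0.7071, -19)


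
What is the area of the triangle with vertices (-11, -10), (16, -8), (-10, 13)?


Area = |x1(y2-y3) + x2(y3-y1) + x3(y1-y2)| / 2
= |-11*(-8-13) + 16*(13--10) + -10*(-10--8)| / 2
= 309.5

309.5


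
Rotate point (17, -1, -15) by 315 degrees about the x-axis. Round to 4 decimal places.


x' = 17
y' = -1*cos(315) - -15*sin(315) = -11.3137
z' = -1*sin(315) + -15*cos(315) = -9.8995

(17, -11.3137, -9.8995)


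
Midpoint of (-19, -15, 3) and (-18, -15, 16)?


Midpoint = ((-19+-18)/2, (-15+-15)/2, (3+16)/2) = (-18.5, -15, 9.5)

(-18.5, -15, 9.5)


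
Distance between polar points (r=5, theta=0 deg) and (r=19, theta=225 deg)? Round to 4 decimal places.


d = sqrt(r1^2 + r2^2 - 2*r1*r2*cos(t2-t1))
d = sqrt(5^2 + 19^2 - 2*5*19*cos(225-0)) = 22.8112

22.8112


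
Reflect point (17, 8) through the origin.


Reflection through origin: (x, y) -> (-x, -y)
(17, 8) -> (-17, -8)

(-17, -8)


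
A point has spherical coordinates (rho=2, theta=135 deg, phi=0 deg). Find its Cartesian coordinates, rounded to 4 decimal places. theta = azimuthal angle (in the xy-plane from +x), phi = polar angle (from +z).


x = 2 * sin(0) * cos(135) = 0
y = 2 * sin(0) * sin(135) = 0
z = 2 * cos(0) = 2

(0, 0, 2)


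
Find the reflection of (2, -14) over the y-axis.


Reflection across y-axis: (x, y) -> (-x, y)
(2, -14) -> (-2, -14)

(-2, -14)


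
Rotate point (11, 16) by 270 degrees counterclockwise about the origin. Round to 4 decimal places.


x' = 11*cos(270) - 16*sin(270) = 16
y' = 11*sin(270) + 16*cos(270) = -11

(16, -11)


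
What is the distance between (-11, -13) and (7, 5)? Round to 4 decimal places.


d = sqrt((7--11)^2 + (5--13)^2) = 25.4558

25.4558


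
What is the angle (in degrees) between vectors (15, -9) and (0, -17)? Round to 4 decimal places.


dot = 15*0 + -9*-17 = 153
|u| = 17.4929, |v| = 17
cos(angle) = 0.5145
angle = 59.0362 degrees

59.0362 degrees


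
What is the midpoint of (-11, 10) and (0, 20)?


Midpoint = ((-11+0)/2, (10+20)/2) = (-5.5, 15)

(-5.5, 15)


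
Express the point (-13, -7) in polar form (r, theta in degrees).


r = sqrt((-13)^2 + (-7)^2) = 14.7648
theta = atan2(-7, -13) = 208.3008 degrees

r = 14.7648, theta = 208.3008 degrees


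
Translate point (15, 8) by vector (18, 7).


Translation: (x+dx, y+dy) = (15+18, 8+7) = (33, 15)

(33, 15)


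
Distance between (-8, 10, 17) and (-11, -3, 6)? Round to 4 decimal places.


d = sqrt((-11--8)^2 + (-3-10)^2 + (6-17)^2) = 17.2916

17.2916


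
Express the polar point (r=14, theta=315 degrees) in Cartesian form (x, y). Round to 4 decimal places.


x = 14 * cos(315) = 9.8995
y = 14 * sin(315) = -9.8995

(9.8995, -9.8995)


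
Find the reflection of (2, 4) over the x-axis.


Reflection across x-axis: (x, y) -> (x, -y)
(2, 4) -> (2, -4)

(2, -4)


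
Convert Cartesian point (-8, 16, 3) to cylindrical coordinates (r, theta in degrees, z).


r = sqrt((-8)^2 + 16^2) = 17.8885
theta = atan2(16, -8) = 116.5651 deg
z = 3

r = 17.8885, theta = 116.5651 deg, z = 3


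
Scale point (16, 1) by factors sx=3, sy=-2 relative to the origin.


Scaling: (x*sx, y*sy) = (16*3, 1*-2) = (48, -2)

(48, -2)


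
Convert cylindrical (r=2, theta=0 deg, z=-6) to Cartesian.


x = 2 * cos(0) = 2
y = 2 * sin(0) = 0
z = -6

(2, 0, -6)


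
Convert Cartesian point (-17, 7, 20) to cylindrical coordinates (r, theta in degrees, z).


r = sqrt((-17)^2 + 7^2) = 18.3848
theta = atan2(7, -17) = 157.6199 deg
z = 20

r = 18.3848, theta = 157.6199 deg, z = 20


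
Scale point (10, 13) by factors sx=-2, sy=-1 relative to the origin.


Scaling: (x*sx, y*sy) = (10*-2, 13*-1) = (-20, -13)

(-20, -13)


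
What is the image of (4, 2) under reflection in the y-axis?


Reflection across y-axis: (x, y) -> (-x, y)
(4, 2) -> (-4, 2)

(-4, 2)


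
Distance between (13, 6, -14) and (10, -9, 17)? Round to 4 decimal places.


d = sqrt((10-13)^2 + (-9-6)^2 + (17--14)^2) = 34.5688

34.5688


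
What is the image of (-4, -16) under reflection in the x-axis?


Reflection across x-axis: (x, y) -> (x, -y)
(-4, -16) -> (-4, 16)

(-4, 16)


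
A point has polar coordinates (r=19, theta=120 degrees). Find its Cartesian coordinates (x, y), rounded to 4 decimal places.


x = 19 * cos(120) = -9.5
y = 19 * sin(120) = 16.4545

(-9.5, 16.4545)


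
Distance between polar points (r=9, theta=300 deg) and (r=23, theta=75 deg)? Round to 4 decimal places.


d = sqrt(r1^2 + r2^2 - 2*r1*r2*cos(t2-t1))
d = sqrt(9^2 + 23^2 - 2*9*23*cos(75-300)) = 30.0457

30.0457


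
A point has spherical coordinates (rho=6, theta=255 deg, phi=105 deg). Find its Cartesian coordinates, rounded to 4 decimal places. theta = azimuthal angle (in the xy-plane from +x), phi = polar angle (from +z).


x = 6 * sin(105) * cos(255) = -1.5
y = 6 * sin(105) * sin(255) = -5.5981
z = 6 * cos(105) = -1.5529

(-1.5, -5.5981, -1.5529)


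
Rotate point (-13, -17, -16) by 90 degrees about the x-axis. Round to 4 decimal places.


x' = -13
y' = -17*cos(90) - -16*sin(90) = 16
z' = -17*sin(90) + -16*cos(90) = -17

(-13, 16, -17)


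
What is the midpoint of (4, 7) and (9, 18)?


Midpoint = ((4+9)/2, (7+18)/2) = (6.5, 12.5)

(6.5, 12.5)


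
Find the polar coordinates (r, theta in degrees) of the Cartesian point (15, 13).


r = sqrt(15^2 + 13^2) = 19.8494
theta = atan2(13, 15) = 40.9144 degrees

r = 19.8494, theta = 40.9144 degrees


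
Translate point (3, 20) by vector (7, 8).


Translation: (x+dx, y+dy) = (3+7, 20+8) = (10, 28)

(10, 28)


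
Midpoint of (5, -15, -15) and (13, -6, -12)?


Midpoint = ((5+13)/2, (-15+-6)/2, (-15+-12)/2) = (9, -10.5, -13.5)

(9, -10.5, -13.5)


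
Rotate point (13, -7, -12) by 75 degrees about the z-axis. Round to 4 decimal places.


x' = 13*cos(75) - -7*sin(75) = 10.1261
y' = 13*sin(75) + -7*cos(75) = 10.7453
z' = -12

(10.1261, 10.7453, -12)


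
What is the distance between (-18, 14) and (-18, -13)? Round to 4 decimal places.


d = sqrt((-18--18)^2 + (-13-14)^2) = 27

27


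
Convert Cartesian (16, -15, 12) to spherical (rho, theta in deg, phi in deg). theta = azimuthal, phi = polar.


rho = sqrt(16^2 + (-15)^2 + 12^2) = 25
theta = atan2(-15, 16) = 316.8476 deg
phi = acos(12/25) = 61.3146 deg

rho = 25, theta = 316.8476 deg, phi = 61.3146 deg


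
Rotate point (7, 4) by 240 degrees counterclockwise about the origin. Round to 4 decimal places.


x' = 7*cos(240) - 4*sin(240) = -0.0359
y' = 7*sin(240) + 4*cos(240) = -8.0622

(-0.0359, -8.0622)


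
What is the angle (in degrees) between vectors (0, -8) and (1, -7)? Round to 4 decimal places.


dot = 0*1 + -8*-7 = 56
|u| = 8, |v| = 7.0711
cos(angle) = 0.9899
angle = 8.1301 degrees

8.1301 degrees


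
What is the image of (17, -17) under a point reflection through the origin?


Reflection through origin: (x, y) -> (-x, -y)
(17, -17) -> (-17, 17)

(-17, 17)


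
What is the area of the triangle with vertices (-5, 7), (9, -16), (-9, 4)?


Area = |x1(y2-y3) + x2(y3-y1) + x3(y1-y2)| / 2
= |-5*(-16-4) + 9*(4-7) + -9*(7--16)| / 2
= 67

67


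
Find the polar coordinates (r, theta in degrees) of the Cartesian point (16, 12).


r = sqrt(16^2 + 12^2) = 20
theta = atan2(12, 16) = 36.8699 degrees

r = 20, theta = 36.8699 degrees


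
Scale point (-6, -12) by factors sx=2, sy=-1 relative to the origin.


Scaling: (x*sx, y*sy) = (-6*2, -12*-1) = (-12, 12)

(-12, 12)


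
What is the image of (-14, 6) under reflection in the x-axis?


Reflection across x-axis: (x, y) -> (x, -y)
(-14, 6) -> (-14, -6)

(-14, -6)


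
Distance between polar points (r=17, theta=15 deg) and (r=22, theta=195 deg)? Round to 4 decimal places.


d = sqrt(r1^2 + r2^2 - 2*r1*r2*cos(t2-t1))
d = sqrt(17^2 + 22^2 - 2*17*22*cos(195-15)) = 39

39


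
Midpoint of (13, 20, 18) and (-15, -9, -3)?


Midpoint = ((13+-15)/2, (20+-9)/2, (18+-3)/2) = (-1, 5.5, 7.5)

(-1, 5.5, 7.5)


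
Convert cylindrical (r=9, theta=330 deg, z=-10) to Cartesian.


x = 9 * cos(330) = 7.7942
y = 9 * sin(330) = -4.5
z = -10

(7.7942, -4.5, -10)


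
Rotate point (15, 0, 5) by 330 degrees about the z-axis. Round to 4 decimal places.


x' = 15*cos(330) - 0*sin(330) = 12.9904
y' = 15*sin(330) + 0*cos(330) = -7.5
z' = 5

(12.9904, -7.5, 5)


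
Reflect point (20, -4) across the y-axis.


Reflection across y-axis: (x, y) -> (-x, y)
(20, -4) -> (-20, -4)

(-20, -4)


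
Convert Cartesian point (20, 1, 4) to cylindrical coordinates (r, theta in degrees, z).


r = sqrt(20^2 + 1^2) = 20.025
theta = atan2(1, 20) = 2.8624 deg
z = 4

r = 20.025, theta = 2.8624 deg, z = 4


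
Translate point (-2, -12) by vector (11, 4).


Translation: (x+dx, y+dy) = (-2+11, -12+4) = (9, -8)

(9, -8)


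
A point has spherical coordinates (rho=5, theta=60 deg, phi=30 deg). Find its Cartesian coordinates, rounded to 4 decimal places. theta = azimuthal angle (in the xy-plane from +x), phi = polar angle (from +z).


x = 5 * sin(30) * cos(60) = 1.25
y = 5 * sin(30) * sin(60) = 2.1651
z = 5 * cos(30) = 4.3301

(1.25, 2.1651, 4.3301)


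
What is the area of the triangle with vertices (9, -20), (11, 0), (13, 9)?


Area = |x1(y2-y3) + x2(y3-y1) + x3(y1-y2)| / 2
= |9*(0-9) + 11*(9--20) + 13*(-20-0)| / 2
= 11

11


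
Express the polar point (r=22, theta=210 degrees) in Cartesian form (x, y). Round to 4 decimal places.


x = 22 * cos(210) = -19.0526
y = 22 * sin(210) = -11

(-19.0526, -11)


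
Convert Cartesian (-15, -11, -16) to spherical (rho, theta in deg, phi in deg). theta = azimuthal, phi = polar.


rho = sqrt((-15)^2 + (-11)^2 + (-16)^2) = 24.5357
theta = atan2(-11, -15) = 216.2538 deg
phi = acos(-16/24.5357) = 130.701 deg

rho = 24.5357, theta = 216.2538 deg, phi = 130.701 deg


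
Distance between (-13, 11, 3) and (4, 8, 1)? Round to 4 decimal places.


d = sqrt((4--13)^2 + (8-11)^2 + (1-3)^2) = 17.3781

17.3781


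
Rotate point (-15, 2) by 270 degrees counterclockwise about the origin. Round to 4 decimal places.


x' = -15*cos(270) - 2*sin(270) = 2
y' = -15*sin(270) + 2*cos(270) = 15

(2, 15)


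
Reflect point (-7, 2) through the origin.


Reflection through origin: (x, y) -> (-x, -y)
(-7, 2) -> (7, -2)

(7, -2)


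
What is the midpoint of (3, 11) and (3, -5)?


Midpoint = ((3+3)/2, (11+-5)/2) = (3, 3)

(3, 3)


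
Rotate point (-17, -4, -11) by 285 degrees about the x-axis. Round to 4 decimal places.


x' = -17
y' = -4*cos(285) - -11*sin(285) = -11.6605
z' = -4*sin(285) + -11*cos(285) = 1.0167

(-17, -11.6605, 1.0167)


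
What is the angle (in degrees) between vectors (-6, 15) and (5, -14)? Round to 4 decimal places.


dot = -6*5 + 15*-14 = -240
|u| = 16.1555, |v| = 14.8661
cos(angle) = -0.9993
angle = 177.8524 degrees

177.8524 degrees


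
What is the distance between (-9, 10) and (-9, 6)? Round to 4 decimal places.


d = sqrt((-9--9)^2 + (6-10)^2) = 4

4


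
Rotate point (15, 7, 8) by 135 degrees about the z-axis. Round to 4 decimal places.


x' = 15*cos(135) - 7*sin(135) = -15.5563
y' = 15*sin(135) + 7*cos(135) = 5.6569
z' = 8

(-15.5563, 5.6569, 8)


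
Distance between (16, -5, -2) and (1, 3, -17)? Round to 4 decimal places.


d = sqrt((1-16)^2 + (3--5)^2 + (-17--2)^2) = 22.6716

22.6716


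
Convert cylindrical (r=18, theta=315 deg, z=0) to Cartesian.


x = 18 * cos(315) = 12.7279
y = 18 * sin(315) = -12.7279
z = 0

(12.7279, -12.7279, 0)


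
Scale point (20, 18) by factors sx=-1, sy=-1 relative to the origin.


Scaling: (x*sx, y*sy) = (20*-1, 18*-1) = (-20, -18)

(-20, -18)


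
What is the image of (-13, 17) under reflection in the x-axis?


Reflection across x-axis: (x, y) -> (x, -y)
(-13, 17) -> (-13, -17)

(-13, -17)


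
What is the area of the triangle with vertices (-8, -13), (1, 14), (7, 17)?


Area = |x1(y2-y3) + x2(y3-y1) + x3(y1-y2)| / 2
= |-8*(14-17) + 1*(17--13) + 7*(-13-14)| / 2
= 67.5

67.5


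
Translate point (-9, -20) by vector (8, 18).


Translation: (x+dx, y+dy) = (-9+8, -20+18) = (-1, -2)

(-1, -2)


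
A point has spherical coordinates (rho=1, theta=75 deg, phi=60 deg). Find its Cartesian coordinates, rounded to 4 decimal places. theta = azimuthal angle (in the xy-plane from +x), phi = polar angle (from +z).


x = 1 * sin(60) * cos(75) = 0.2241
y = 1 * sin(60) * sin(75) = 0.8365
z = 1 * cos(60) = 0.5

(0.2241, 0.8365, 0.5)


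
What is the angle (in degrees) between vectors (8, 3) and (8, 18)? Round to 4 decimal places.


dot = 8*8 + 3*18 = 118
|u| = 8.544, |v| = 19.6977
cos(angle) = 0.7011
angle = 45.4815 degrees

45.4815 degrees


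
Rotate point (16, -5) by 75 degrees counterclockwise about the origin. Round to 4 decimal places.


x' = 16*cos(75) - -5*sin(75) = 8.9707
y' = 16*sin(75) + -5*cos(75) = 14.1607

(8.9707, 14.1607)


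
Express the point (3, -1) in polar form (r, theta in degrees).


r = sqrt(3^2 + (-1)^2) = 3.1623
theta = atan2(-1, 3) = 341.5651 degrees

r = 3.1623, theta = 341.5651 degrees


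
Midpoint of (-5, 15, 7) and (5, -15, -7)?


Midpoint = ((-5+5)/2, (15+-15)/2, (7+-7)/2) = (0, 0, 0)

(0, 0, 0)


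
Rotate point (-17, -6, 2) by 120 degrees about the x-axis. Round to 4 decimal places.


x' = -17
y' = -6*cos(120) - 2*sin(120) = 1.2679
z' = -6*sin(120) + 2*cos(120) = -6.1962

(-17, 1.2679, -6.1962)


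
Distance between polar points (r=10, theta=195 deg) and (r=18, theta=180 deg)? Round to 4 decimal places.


d = sqrt(r1^2 + r2^2 - 2*r1*r2*cos(t2-t1))
d = sqrt(10^2 + 18^2 - 2*10*18*cos(180-195)) = 8.7331

8.7331


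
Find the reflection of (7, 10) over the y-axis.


Reflection across y-axis: (x, y) -> (-x, y)
(7, 10) -> (-7, 10)

(-7, 10)


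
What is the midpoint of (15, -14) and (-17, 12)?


Midpoint = ((15+-17)/2, (-14+12)/2) = (-1, -1)

(-1, -1)


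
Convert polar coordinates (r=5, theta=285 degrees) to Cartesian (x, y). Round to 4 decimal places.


x = 5 * cos(285) = 1.2941
y = 5 * sin(285) = -4.8296

(1.2941, -4.8296)


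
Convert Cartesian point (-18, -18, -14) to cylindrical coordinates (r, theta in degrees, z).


r = sqrt((-18)^2 + (-18)^2) = 25.4558
theta = atan2(-18, -18) = 225 deg
z = -14

r = 25.4558, theta = 225 deg, z = -14


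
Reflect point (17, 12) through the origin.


Reflection through origin: (x, y) -> (-x, -y)
(17, 12) -> (-17, -12)

(-17, -12)


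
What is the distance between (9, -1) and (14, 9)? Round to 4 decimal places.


d = sqrt((14-9)^2 + (9--1)^2) = 11.1803

11.1803


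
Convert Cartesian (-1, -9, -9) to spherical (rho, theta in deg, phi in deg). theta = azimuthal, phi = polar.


rho = sqrt((-1)^2 + (-9)^2 + (-9)^2) = 12.7671
theta = atan2(-9, -1) = 263.6598 deg
phi = acos(-9/12.7671) = 134.8242 deg

rho = 12.7671, theta = 263.6598 deg, phi = 134.8242 deg


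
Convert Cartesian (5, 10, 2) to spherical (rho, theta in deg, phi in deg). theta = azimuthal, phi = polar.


rho = sqrt(5^2 + 10^2 + 2^2) = 11.3578
theta = atan2(10, 5) = 63.4349 deg
phi = acos(2/11.3578) = 79.8579 deg

rho = 11.3578, theta = 63.4349 deg, phi = 79.8579 deg


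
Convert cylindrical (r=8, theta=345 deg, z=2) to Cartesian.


x = 8 * cos(345) = 7.7274
y = 8 * sin(345) = -2.0706
z = 2

(7.7274, -2.0706, 2)


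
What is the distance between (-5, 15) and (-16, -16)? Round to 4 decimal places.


d = sqrt((-16--5)^2 + (-16-15)^2) = 32.8938

32.8938


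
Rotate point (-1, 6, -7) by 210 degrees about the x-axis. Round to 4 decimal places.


x' = -1
y' = 6*cos(210) - -7*sin(210) = -8.6962
z' = 6*sin(210) + -7*cos(210) = 3.0622

(-1, -8.6962, 3.0622)


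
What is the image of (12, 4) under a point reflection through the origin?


Reflection through origin: (x, y) -> (-x, -y)
(12, 4) -> (-12, -4)

(-12, -4)


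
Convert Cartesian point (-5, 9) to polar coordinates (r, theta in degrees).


r = sqrt((-5)^2 + 9^2) = 10.2956
theta = atan2(9, -5) = 119.0546 degrees

r = 10.2956, theta = 119.0546 degrees


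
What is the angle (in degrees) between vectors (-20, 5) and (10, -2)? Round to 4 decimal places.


dot = -20*10 + 5*-2 = -210
|u| = 20.6155, |v| = 10.198
cos(angle) = -0.9989
angle = 177.2737 degrees

177.2737 degrees


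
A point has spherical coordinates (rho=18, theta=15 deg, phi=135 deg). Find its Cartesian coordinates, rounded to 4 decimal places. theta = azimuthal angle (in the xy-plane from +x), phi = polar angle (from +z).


x = 18 * sin(135) * cos(15) = 12.2942
y = 18 * sin(135) * sin(15) = 3.2942
z = 18 * cos(135) = -12.7279

(12.2942, 3.2942, -12.7279)
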